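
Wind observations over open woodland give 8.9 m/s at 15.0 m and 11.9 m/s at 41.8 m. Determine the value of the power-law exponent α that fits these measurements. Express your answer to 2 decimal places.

Power law: V₂/V₁ = (z₂/z₁)^α ⇒ α = ln(V₂/V₁) / ln(z₂/z₁)
α = ln(11.9/8.9) / ln(41.8/15.0) = ln(1.3371) / ln(2.7867)
  = 0.29049 / 1.02485 = 0.28344

α ≈ 0.28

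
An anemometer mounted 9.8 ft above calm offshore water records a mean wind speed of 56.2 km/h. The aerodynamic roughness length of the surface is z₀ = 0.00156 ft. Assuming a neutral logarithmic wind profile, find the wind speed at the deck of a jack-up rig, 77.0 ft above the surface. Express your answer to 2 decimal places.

69.45 km/h

Log law: V(z) ∝ ln(z/z₀), so V₂/V₁ = ln(z₂/z₀) / ln(z₁/z₀).
ln(77.0/0.00156) = 10.8069, ln(9.8/0.00156) = 8.7455
V₂ = 56.2 × 10.8069/8.7455 = 56.2 × 1.2357 = 69.4471 km/h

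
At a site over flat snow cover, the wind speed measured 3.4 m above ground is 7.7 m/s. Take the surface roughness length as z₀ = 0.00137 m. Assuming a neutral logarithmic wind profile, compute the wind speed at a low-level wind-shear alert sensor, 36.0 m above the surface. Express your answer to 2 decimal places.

Log law: V(z) ∝ ln(z/z₀), so V₂/V₁ = ln(z₂/z₀) / ln(z₁/z₀).
ln(36.0/0.00137) = 10.1765, ln(3.4/0.00137) = 7.8167
V₂ = 7.7 × 10.1765/7.8167 = 7.7 × 1.3019 = 10.0245 m/s

10.02 m/s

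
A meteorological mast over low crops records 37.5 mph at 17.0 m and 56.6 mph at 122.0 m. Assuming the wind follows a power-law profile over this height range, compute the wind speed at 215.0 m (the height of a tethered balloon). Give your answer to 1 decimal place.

63.7 mph

First find α: α = ln(V₂/V₁)/ln(z₂/z₁) = ln(56.6/37.5)/ln(122.0/17.0) = 0.41167/1.97081 = 0.2089
Extrapolate from 122.0 m to 215.0 m: V₃ = 56.6 × (215.0/122.0)^0.2089 = 56.6 × 1.1256 = 63.7115 mph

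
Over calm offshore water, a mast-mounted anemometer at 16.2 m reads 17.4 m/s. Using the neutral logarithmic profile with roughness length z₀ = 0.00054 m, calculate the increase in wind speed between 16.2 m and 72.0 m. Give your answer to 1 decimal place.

2.5 m/s

Log law: V₂ = V₁ · ln(z₂/z₀)/ln(z₁/z₀) = 17.4 × 11.8006/10.3090 = 19.9177 m/s
ΔV = 19.9177 − 17.4 = 2.5177 m/s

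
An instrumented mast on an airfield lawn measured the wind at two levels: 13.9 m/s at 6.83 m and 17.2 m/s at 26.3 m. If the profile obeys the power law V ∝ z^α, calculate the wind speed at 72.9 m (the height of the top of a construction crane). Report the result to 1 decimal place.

First find α: α = ln(V₂/V₁)/ln(z₂/z₁) = ln(17.2/13.9)/ln(26.3/6.83) = 0.21302/1.34824 = 0.1580
Extrapolate from 26.3 m to 72.9 m: V₃ = 17.2 × (72.9/26.3)^0.1580 = 17.2 × 1.1748 = 20.2062 m/s

20.2 m/s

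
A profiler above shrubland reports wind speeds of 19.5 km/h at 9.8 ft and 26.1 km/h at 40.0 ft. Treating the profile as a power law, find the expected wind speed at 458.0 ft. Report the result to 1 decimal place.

First find α: α = ln(V₂/V₁)/ln(z₂/z₁) = ln(26.1/19.5)/ln(40.0/9.8) = 0.29152/1.40650 = 0.2073
Extrapolate from 40.0 ft to 458.0 ft: V₃ = 26.1 × (458.0/40.0)^0.2073 = 26.1 × 1.6575 = 43.2610 km/h

43.3 km/h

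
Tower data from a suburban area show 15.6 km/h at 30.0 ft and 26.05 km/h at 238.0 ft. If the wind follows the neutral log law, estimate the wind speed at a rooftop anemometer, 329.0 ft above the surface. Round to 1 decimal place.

27.7 km/h

Log law: V ∝ ln(z/z₀). From the pair, with r = V₁/V₂ = 0.59885,
ln z₀ = (ln z₁ − r·ln z₂)/(1 − r) = (3.4012 − 0.59885×5.4723)/0.40115 = 0.3095 → z₀ = 1.363 ft
V₃ = V₁ · ln(z₃/z₀)/ln(z₁/z₀) = 15.6 × 5.4866/3.0917 = 27.6837 km/h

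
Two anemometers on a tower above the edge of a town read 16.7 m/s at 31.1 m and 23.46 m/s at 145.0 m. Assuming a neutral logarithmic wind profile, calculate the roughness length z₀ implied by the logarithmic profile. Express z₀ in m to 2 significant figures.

Log law: V(z) ∝ ln(z/z₀). With r = V₁/V₂ = 16.7/23.46 = 0.71185,
r · ln(z₂/z₀) = ln(z₁/z₀) ⇒ ln z₀ = (ln z₁ − r·ln z₂)/(1 − r)
ln z₀ = (3.43721 − 0.71185×4.97673) / 0.28815 = -0.3661
z₀ = exp(-0.3661) = 0.6935 m

z₀ ≈ 0.69 m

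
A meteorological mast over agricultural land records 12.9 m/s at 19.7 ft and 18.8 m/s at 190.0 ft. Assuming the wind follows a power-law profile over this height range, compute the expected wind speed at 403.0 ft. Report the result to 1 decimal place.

First find α: α = ln(V₂/V₁)/ln(z₂/z₁) = ln(18.8/12.9)/ln(190.0/19.7) = 0.37663/2.26641 = 0.1662
Extrapolate from 190.0 ft to 403.0 ft: V₃ = 18.8 × (403.0/190.0)^0.1662 = 18.8 × 1.1331 = 21.3022 m/s

21.3 m/s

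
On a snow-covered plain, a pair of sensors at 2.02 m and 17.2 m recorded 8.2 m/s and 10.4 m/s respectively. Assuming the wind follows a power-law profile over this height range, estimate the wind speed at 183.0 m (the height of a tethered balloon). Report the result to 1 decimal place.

13.5 m/s

First find α: α = ln(V₂/V₁)/ln(z₂/z₁) = ln(10.4/8.2)/ln(17.2/2.02) = 0.23767/2.14181 = 0.1110
Extrapolate from 17.2 m to 183.0 m: V₃ = 10.4 × (183.0/17.2)^0.1110 = 10.4 × 1.3000 = 13.5204 m/s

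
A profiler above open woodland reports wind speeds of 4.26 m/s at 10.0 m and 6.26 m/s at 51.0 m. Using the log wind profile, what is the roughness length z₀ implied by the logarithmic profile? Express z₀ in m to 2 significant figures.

z₀ ≈ 0.31 m

Log law: V(z) ∝ ln(z/z₀). With r = V₁/V₂ = 4.26/6.26 = 0.68051,
r · ln(z₂/z₀) = ln(z₁/z₀) ⇒ ln z₀ = (ln z₁ − r·ln z₂)/(1 − r)
ln z₀ = (2.30259 − 0.68051×3.93183) / 0.31949 = -1.1677
z₀ = exp(-1.1677) = 0.3111 m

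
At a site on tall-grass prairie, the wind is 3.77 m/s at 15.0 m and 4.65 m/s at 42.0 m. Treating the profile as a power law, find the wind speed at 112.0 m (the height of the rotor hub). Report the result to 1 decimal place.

First find α: α = ln(V₂/V₁)/ln(z₂/z₁) = ln(4.65/3.77)/ln(42.0/15.0) = 0.20979/1.02962 = 0.2038
Extrapolate from 42.0 m to 112.0 m: V₃ = 4.65 × (112.0/42.0)^0.2038 = 4.65 × 1.2212 = 5.6787 m/s

5.7 m/s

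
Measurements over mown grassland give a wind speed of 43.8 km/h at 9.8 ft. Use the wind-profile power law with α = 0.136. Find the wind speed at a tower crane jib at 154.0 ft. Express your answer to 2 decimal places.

63.70 km/h

Power-law profile: V₂ = V₁ · (z₂/z₁)^α
V₂ = 43.8 × (154.0/9.8)^0.136 = 43.8 × (15.7143)^0.136
    = 43.8 × 1.4544 = 63.7045 km/h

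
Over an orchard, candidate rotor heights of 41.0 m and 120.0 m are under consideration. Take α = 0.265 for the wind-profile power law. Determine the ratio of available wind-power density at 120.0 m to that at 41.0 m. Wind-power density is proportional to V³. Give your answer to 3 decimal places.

Speed ratio: V_B/V_A = (z_B/z_A)^α = (120.0/41.0)^0.265 = (2.9268)^0.265 = 1.32922
Power-density ratio: P_B/P_A = (V_B/V_A)³ = (1.32922)³ = 2.34847

2.348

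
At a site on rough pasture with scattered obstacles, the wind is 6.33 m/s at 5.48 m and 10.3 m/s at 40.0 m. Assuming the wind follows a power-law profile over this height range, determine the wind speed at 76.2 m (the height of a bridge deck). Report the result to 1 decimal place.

First find α: α = ln(V₂/V₁)/ln(z₂/z₁) = ln(10.3/6.33)/ln(40.0/5.48) = 0.48684/1.98777 = 0.2449
Extrapolate from 40.0 m to 76.2 m: V₃ = 10.3 × (76.2/40.0)^0.2449 = 10.3 × 1.1710 = 12.0612 m/s

12.1 m/s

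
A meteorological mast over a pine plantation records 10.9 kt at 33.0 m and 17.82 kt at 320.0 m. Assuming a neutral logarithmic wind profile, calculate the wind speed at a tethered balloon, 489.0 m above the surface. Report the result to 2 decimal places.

Log law: V ∝ ln(z/z₀). From the pair, with r = V₁/V₂ = 0.61167,
ln z₀ = (ln z₁ − r·ln z₂)/(1 − r) = (3.4965 − 0.61167×5.7683)/0.38833 = -0.0819 → z₀ = 0.9213 m
V₃ = V₁ · ln(z₃/z₀)/ln(z₁/z₀) = 10.9 × 6.2743/3.5784 = 19.1116 kt

19.11 kt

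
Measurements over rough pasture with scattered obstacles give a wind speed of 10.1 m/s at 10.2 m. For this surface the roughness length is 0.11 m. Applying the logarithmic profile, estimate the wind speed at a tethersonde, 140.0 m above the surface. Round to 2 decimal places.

Log law: V(z) ∝ ln(z/z₀), so V₂/V₁ = ln(z₂/z₀) / ln(z₁/z₀).
ln(140.0/0.11) = 7.1489, ln(10.2/0.11) = 4.5297
V₂ = 10.1 × 7.1489/4.5297 = 10.1 × 1.5782 = 15.9403 m/s

15.94 m/s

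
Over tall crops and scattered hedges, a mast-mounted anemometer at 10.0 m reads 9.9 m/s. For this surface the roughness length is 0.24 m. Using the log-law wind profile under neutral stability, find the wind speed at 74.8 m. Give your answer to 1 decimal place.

15.2 m/s

Log law: V(z) ∝ ln(z/z₀), so V₂/V₁ = ln(z₂/z₀) / ln(z₁/z₀).
ln(74.8/0.24) = 5.7419, ln(10.0/0.24) = 3.7297
V₂ = 9.9 × 5.7419/3.7297 = 9.9 × 1.5395 = 15.2412 m/s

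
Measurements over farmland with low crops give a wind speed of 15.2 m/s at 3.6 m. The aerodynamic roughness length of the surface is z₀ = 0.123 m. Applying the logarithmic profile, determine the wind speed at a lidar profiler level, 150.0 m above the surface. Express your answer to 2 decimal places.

31.99 m/s

Log law: V(z) ∝ ln(z/z₀), so V₂/V₁ = ln(z₂/z₀) / ln(z₁/z₀).
ln(150.0/0.123) = 7.1062, ln(3.6/0.123) = 3.3765
V₂ = 15.2 × 7.1062/3.3765 = 15.2 × 2.1046 = 31.9900 m/s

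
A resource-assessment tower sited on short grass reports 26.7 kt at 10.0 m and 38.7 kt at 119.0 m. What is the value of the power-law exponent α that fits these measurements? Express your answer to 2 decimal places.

α ≈ 0.15

Power law: V₂/V₁ = (z₂/z₁)^α ⇒ α = ln(V₂/V₁) / ln(z₂/z₁)
α = ln(38.7/26.7) / ln(119.0/10.0) = ln(1.4494) / ln(11.9000)
  = 0.37118 / 2.47654 = 0.14988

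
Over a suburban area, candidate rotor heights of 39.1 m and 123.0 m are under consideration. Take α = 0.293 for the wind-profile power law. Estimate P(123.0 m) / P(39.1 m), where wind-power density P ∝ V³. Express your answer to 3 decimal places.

2.738

Speed ratio: V_B/V_A = (z_B/z_A)^α = (123.0/39.1)^0.293 = (3.1458)^0.293 = 1.39905
Power-density ratio: P_B/P_A = (V_B/V_A)³ = (1.39905)³ = 2.73844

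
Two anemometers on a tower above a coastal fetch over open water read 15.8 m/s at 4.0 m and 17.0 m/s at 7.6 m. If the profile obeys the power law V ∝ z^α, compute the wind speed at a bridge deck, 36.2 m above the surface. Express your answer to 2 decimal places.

20.31 m/s

First find α: α = ln(V₂/V₁)/ln(z₂/z₁) = ln(17.0/15.8)/ln(7.6/4.0) = 0.07320/0.64185 = 0.1140
Extrapolate from 7.6 m to 36.2 m: V₃ = 17.0 × (36.2/7.6)^0.1140 = 17.0 × 1.1949 = 20.3125 m/s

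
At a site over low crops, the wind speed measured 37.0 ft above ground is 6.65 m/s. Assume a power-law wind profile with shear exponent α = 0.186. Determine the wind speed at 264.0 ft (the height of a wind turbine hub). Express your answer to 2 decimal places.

Power-law profile: V₂ = V₁ · (z₂/z₁)^α
V₂ = 6.65 × (264.0/37.0)^0.186 = 6.65 × (7.1351)^0.186
    = 6.65 × 1.4412 = 9.5842 m/s

9.58 m/s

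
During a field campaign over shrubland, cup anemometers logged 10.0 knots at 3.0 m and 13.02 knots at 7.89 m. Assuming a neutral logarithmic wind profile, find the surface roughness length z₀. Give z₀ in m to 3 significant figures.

z₀ ≈ 0.122 m

Log law: V(z) ∝ ln(z/z₀). With r = V₁/V₂ = 10.0/13.02 = 0.76805,
r · ln(z₂/z₀) = ln(z₁/z₀) ⇒ ln z₀ = (ln z₁ − r·ln z₂)/(1 − r)
ln z₀ = (1.09861 − 0.76805×2.06560) / 0.23195 = -2.1033
z₀ = exp(-2.1033) = 0.1221 m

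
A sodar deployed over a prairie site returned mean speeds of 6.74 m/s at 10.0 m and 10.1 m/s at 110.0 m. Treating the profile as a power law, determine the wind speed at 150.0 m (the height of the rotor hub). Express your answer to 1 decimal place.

First find α: α = ln(V₂/V₁)/ln(z₂/z₁) = ln(10.1/6.74)/ln(110.0/10.0) = 0.40448/2.39790 = 0.1687
Extrapolate from 110.0 m to 150.0 m: V₃ = 10.1 × (150.0/110.0)^0.1687 = 10.1 × 1.0537 = 10.6425 m/s

10.6 m/s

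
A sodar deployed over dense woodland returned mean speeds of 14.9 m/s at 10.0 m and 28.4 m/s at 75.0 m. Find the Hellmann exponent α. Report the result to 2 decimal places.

Power law: V₂/V₁ = (z₂/z₁)^α ⇒ α = ln(V₂/V₁) / ln(z₂/z₁)
α = ln(28.4/14.9) / ln(75.0/10.0) = ln(1.9060) / ln(7.5000)
  = 0.64503 / 2.01490 = 0.32013

α ≈ 0.32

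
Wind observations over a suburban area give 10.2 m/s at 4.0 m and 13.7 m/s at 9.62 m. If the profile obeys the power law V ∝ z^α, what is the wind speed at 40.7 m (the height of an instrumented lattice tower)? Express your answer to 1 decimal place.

First find α: α = ln(V₂/V₁)/ln(z₂/z₁) = ln(13.7/10.2)/ln(9.62/4.0) = 0.29501/0.87755 = 0.3362
Extrapolate from 9.62 m to 40.7 m: V₃ = 13.7 × (40.7/9.62)^0.3362 = 13.7 × 1.6240 = 22.2487 m/s

22.2 m/s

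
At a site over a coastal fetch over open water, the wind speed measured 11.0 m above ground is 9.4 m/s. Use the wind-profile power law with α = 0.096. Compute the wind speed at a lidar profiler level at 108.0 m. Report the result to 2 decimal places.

Power-law profile: V₂ = V₁ · (z₂/z₁)^α
V₂ = 9.4 × (108.0/11.0)^0.096 = 9.4 × (9.8182)^0.096
    = 9.4 × 1.2452 = 11.7048 m/s

11.70 m/s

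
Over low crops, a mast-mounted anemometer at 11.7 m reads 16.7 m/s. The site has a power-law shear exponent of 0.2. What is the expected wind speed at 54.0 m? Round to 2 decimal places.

22.68 m/s

Power-law profile: V₂ = V₁ · (z₂/z₁)^α
V₂ = 16.7 × (54.0/11.7)^0.2 = 16.7 × (4.6154)^0.2
    = 16.7 × 1.3578 = 22.6756 m/s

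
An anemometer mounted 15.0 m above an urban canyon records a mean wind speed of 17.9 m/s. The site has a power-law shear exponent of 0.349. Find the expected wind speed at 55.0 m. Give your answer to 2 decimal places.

28.17 m/s

Power-law profile: V₂ = V₁ · (z₂/z₁)^α
V₂ = 17.9 × (55.0/15.0)^0.349 = 17.9 × (3.6667)^0.349
    = 17.9 × 1.5737 = 28.1698 m/s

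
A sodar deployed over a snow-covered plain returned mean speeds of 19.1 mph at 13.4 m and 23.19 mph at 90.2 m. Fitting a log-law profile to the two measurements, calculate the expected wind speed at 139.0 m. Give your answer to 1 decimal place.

24.1 mph

Log law: V ∝ ln(z/z₀). From the pair, with r = V₁/V₂ = 0.82363,
ln z₀ = (ln z₁ − r·ln z₂)/(1 − r) = (2.5953 − 0.82363×4.5020)/0.17637 = -6.3092 → z₀ = 0.001819 m
V₃ = V₁ · ln(z₃/z₀)/ln(z₁/z₀) = 19.1 × 11.2437/8.9045 = 24.1176 mph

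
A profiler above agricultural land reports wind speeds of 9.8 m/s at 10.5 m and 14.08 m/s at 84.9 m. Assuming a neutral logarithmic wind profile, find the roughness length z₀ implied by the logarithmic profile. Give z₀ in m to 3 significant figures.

z₀ ≈ 0.0877 m

Log law: V(z) ∝ ln(z/z₀). With r = V₁/V₂ = 9.8/14.08 = 0.69602,
r · ln(z₂/z₀) = ln(z₁/z₀) ⇒ ln z₀ = (ln z₁ − r·ln z₂)/(1 − r)
ln z₀ = (2.35138 − 0.69602×4.44147) / 0.30398 = -2.4344
z₀ = exp(-2.4344) = 0.08765 m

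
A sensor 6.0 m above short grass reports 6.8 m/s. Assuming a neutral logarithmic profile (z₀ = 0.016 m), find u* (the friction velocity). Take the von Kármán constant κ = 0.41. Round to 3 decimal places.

Log law: V(z) = (u*/κ) · ln(z/z₀) ⇒ u* = κ · V / ln(z/z₀)
u* = 0.41 × 6.8 / ln(6.0/0.016) = 0.41 × 6.8 / 5.9269
   = 2.7880 / 5.9269 = 0.4704 m/s

u* ≈ 0.470 m/s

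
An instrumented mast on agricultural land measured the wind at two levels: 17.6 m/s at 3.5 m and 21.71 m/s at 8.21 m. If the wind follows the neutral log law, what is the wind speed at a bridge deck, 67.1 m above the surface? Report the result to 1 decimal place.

Log law: V ∝ ln(z/z₀). From the pair, with r = V₁/V₂ = 0.81069,
ln z₀ = (ln z₁ − r·ln z₂)/(1 − r) = (1.2528 − 0.81069×2.1054)/0.18931 = -2.3982 → z₀ = 0.09088 m
V₃ = V₁ · ln(z₃/z₀)/ln(z₁/z₀) = 17.6 × 6.6044/3.6510 = 31.8373 m/s

31.8 m/s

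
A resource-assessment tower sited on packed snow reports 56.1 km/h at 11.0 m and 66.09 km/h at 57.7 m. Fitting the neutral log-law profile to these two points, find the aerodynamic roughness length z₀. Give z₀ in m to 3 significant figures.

z₀ ≈ 0.000999 m

Log law: V(z) ∝ ln(z/z₀). With r = V₁/V₂ = 56.1/66.09 = 0.84884,
r · ln(z₂/z₀) = ln(z₁/z₀) ⇒ ln z₀ = (ln z₁ − r·ln z₂)/(1 − r)
ln z₀ = (2.39790 − 0.84884×4.05526) / 0.15116 = -6.9092
z₀ = exp(-6.9092) = 0.0009985 m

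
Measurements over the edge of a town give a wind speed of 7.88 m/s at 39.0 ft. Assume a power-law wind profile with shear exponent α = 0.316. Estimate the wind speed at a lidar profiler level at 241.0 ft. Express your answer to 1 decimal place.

14.0 m/s

Power-law profile: V₂ = V₁ · (z₂/z₁)^α
V₂ = 7.88 × (241.0/39.0)^0.316 = 7.88 × (6.1795)^0.316
    = 7.88 × 1.7780 = 14.0109 m/s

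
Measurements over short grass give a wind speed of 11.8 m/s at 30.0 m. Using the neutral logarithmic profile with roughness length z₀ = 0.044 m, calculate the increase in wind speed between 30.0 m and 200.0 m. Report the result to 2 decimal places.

3.43 m/s

Log law: V₂ = V₁ · ln(z₂/z₀)/ln(z₁/z₀) = 11.8 × 8.4219/6.5248 = 15.2309 m/s
ΔV = 15.2309 − 11.8 = 3.4309 m/s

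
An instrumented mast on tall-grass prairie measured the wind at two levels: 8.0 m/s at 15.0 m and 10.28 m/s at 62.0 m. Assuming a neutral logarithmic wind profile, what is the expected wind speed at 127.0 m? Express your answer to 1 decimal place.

Log law: V ∝ ln(z/z₀). From the pair, with r = V₁/V₂ = 0.77821,
ln z₀ = (ln z₁ − r·ln z₂)/(1 − r) = (2.7081 − 0.77821×4.1271)/0.22179 = -2.2712 → z₀ = 0.1032 m
V₃ = V₁ · ln(z₃/z₀)/ln(z₁/z₀) = 8.0 × 7.1154/4.9792 = 11.4321 m/s

11.4 m/s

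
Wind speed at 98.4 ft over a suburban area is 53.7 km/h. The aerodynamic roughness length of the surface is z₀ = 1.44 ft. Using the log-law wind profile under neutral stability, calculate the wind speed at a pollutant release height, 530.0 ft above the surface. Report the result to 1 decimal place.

Log law: V(z) ∝ ln(z/z₀), so V₂/V₁ = ln(z₂/z₀) / ln(z₁/z₀).
ln(530.0/1.44) = 5.9082, ln(98.4/1.44) = 4.2244
V₂ = 53.7 × 5.9082/4.2244 = 53.7 × 1.3986 = 75.1047 km/h

75.1 km/h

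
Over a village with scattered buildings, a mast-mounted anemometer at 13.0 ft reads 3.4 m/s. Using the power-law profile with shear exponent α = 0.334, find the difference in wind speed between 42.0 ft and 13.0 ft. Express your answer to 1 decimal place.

Power law: V₂ = V₁ · (z₂/z₁)^α = 3.4 × (3.2308)^0.334 = 5.0302 m/s
ΔV = 5.0302 − 3.4 = 1.6302 m/s

1.6 m/s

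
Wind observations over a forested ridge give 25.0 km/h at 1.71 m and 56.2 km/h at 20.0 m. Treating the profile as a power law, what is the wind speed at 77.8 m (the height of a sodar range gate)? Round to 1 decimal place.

87.9 km/h

First find α: α = ln(V₂/V₁)/ln(z₂/z₁) = ln(56.2/25.0)/ln(20.0/1.71) = 0.81004/2.45924 = 0.3294
Extrapolate from 20.0 m to 77.8 m: V₃ = 56.2 × (77.8/20.0)^0.3294 = 56.2 × 1.5643 = 87.9140 km/h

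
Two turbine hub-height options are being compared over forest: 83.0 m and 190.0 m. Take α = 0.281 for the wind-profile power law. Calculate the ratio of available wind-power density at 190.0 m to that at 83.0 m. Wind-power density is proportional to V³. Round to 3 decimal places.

Speed ratio: V_B/V_A = (z_B/z_A)^α = (190.0/83.0)^0.281 = (2.2892)^0.281 = 1.26203
Power-density ratio: P_B/P_A = (V_B/V_A)³ = (1.26203)³ = 2.01005

2.010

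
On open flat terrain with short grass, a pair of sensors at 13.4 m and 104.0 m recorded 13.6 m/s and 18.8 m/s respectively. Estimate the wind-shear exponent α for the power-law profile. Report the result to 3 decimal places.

Power law: V₂/V₁ = (z₂/z₁)^α ⇒ α = ln(V₂/V₁) / ln(z₂/z₁)
α = ln(18.8/13.6) / ln(104.0/13.4) = ln(1.3824) / ln(7.7612)
  = 0.32379 / 2.04914 = 0.15801

α ≈ 0.158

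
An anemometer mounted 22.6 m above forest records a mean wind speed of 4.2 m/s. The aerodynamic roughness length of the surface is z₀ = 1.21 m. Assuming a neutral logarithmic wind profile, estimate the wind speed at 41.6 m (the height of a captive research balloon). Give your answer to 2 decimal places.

5.08 m/s

Log law: V(z) ∝ ln(z/z₀), so V₂/V₁ = ln(z₂/z₀) / ln(z₁/z₀).
ln(41.6/1.21) = 3.5375, ln(22.6/1.21) = 2.9273
V₂ = 4.2 × 3.5375/2.9273 = 4.2 × 1.2084 = 5.0754 m/s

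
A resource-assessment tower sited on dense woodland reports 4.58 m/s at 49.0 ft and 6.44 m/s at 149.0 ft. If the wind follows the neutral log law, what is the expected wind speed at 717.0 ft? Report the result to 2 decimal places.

Log law: V ∝ ln(z/z₀). From the pair, with r = V₁/V₂ = 0.71118,
ln z₀ = (ln z₁ − r·ln z₂)/(1 − r) = (3.8918 − 0.71118×5.0039)/0.28882 = 1.1534 → z₀ = 3.169 ft
V₃ = V₁ · ln(z₃/z₀)/ln(z₁/z₀) = 4.58 × 5.4217/2.7385 = 9.0677 m/s

9.07 m/s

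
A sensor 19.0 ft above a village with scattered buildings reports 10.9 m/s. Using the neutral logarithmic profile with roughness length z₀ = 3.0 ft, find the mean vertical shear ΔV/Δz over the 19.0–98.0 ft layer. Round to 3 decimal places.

0.123 m/s/ft

Log law: V₂ = V₁ · ln(z₂/z₀)/ln(z₁/z₀) = 10.9 × 3.4864/1.8458 = 20.5877 m/s
ΔV/Δz = (20.5877 − 10.9)/(98.0 − 19.0) = 9.6877/79.0000 = 0.12263 m/s/ft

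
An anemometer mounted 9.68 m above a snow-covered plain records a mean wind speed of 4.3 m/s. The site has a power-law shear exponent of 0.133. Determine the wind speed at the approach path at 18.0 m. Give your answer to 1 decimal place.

Power-law profile: V₂ = V₁ · (z₂/z₁)^α
V₂ = 4.3 × (18.0/9.68)^0.133 = 4.3 × (1.8595)^0.133
    = 4.3 × 1.0860 = 4.6698 m/s

4.7 m/s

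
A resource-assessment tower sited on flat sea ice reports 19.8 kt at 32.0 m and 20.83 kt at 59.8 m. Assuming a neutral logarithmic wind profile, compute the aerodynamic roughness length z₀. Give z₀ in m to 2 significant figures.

Log law: V(z) ∝ ln(z/z₀). With r = V₁/V₂ = 19.8/20.83 = 0.95055,
r · ln(z₂/z₀) = ln(z₁/z₀) ⇒ ln z₀ = (ln z₁ − r·ln z₂)/(1 − r)
ln z₀ = (3.46574 − 0.95055×4.09101) / 0.04945 = -8.5540
z₀ = exp(-8.5540) = 0.0001928 m

z₀ ≈ 0.00019 m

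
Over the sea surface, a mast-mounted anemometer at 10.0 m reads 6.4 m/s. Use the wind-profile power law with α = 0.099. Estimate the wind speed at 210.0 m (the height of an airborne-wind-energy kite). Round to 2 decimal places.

8.65 m/s

Power-law profile: V₂ = V₁ · (z₂/z₁)^α
V₂ = 6.4 × (210.0/10.0)^0.099 = 6.4 × (21.0000)^0.099
    = 6.4 × 1.3518 = 8.6513 m/s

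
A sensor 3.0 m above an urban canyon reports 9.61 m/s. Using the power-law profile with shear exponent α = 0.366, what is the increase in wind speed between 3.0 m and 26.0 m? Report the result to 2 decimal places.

Power law: V₂ = V₁ · (z₂/z₁)^α = 9.61 × (8.6667)^0.366 = 21.1825 m/s
ΔV = 21.1825 − 9.61 = 11.5725 m/s

11.57 m/s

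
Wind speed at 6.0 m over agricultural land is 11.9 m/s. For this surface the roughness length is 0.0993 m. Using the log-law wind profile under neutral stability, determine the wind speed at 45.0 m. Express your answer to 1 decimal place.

Log law: V(z) ∝ ln(z/z₀), so V₂/V₁ = ln(z₂/z₀) / ln(z₁/z₀).
ln(45.0/0.0993) = 6.1163, ln(6.0/0.0993) = 4.1014
V₂ = 11.9 × 6.1163/4.1014 = 11.9 × 1.4913 = 17.7462 m/s

17.7 m/s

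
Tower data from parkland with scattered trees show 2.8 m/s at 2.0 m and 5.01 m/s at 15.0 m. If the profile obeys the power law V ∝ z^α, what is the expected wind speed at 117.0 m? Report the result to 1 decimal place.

First find α: α = ln(V₂/V₁)/ln(z₂/z₁) = ln(5.01/2.8)/ln(15.0/2.0) = 0.58182/2.01490 = 0.2888
Extrapolate from 15.0 m to 117.0 m: V₃ = 5.01 × (117.0/15.0)^0.2888 = 5.01 × 1.8097 = 9.0664 m/s

9.1 m/s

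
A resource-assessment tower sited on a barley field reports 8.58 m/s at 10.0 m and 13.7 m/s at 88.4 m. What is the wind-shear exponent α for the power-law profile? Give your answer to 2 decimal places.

Power law: V₂/V₁ = (z₂/z₁)^α ⇒ α = ln(V₂/V₁) / ln(z₂/z₁)
α = ln(13.7/8.58) / ln(88.4/10.0) = ln(1.5967) / ln(8.8400)
  = 0.46796 / 2.17929 = 0.21473

α ≈ 0.21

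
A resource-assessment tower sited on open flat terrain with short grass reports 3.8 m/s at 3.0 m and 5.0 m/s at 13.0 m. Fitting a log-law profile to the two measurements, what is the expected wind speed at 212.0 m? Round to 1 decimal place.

Log law: V ∝ ln(z/z₀). From the pair, with r = V₁/V₂ = 0.76000,
ln z₀ = (ln z₁ − r·ln z₂)/(1 − r) = (1.0986 − 0.76000×2.5649)/0.24000 = -3.5448 → z₀ = 0.02887 m
V₃ = V₁ · ln(z₃/z₀)/ln(z₁/z₀) = 3.8 × 8.9014/4.6434 = 7.2846 m/s

7.3 m/s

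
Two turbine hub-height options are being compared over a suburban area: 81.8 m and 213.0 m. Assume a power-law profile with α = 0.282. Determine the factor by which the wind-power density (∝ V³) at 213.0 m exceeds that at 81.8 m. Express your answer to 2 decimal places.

2.25

Speed ratio: V_B/V_A = (z_B/z_A)^α = (213.0/81.8)^0.282 = (2.6039)^0.282 = 1.30980
Power-density ratio: P_B/P_A = (V_B/V_A)³ = (1.30980)³ = 2.24709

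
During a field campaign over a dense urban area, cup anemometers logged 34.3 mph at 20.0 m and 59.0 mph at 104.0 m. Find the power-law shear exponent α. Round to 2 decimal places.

Power law: V₂/V₁ = (z₂/z₁)^α ⇒ α = ln(V₂/V₁) / ln(z₂/z₁)
α = ln(59.0/34.3) / ln(104.0/20.0) = ln(1.7201) / ln(5.2000)
  = 0.54239 / 1.64866 = 0.32899

α ≈ 0.33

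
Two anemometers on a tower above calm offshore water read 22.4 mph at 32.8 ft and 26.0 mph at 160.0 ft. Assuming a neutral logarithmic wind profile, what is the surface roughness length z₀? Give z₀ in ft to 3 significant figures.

z₀ ≈ 0.00171 ft

Log law: V(z) ∝ ln(z/z₀). With r = V₁/V₂ = 22.4/26.0 = 0.86154,
r · ln(z₂/z₀) = ln(z₁/z₀) ⇒ ln z₀ = (ln z₁ − r·ln z₂)/(1 − r)
ln z₀ = (3.49043 − 0.86154×5.07517) / 0.13846 = -6.3702
z₀ = exp(-6.3702) = 0.001712 ft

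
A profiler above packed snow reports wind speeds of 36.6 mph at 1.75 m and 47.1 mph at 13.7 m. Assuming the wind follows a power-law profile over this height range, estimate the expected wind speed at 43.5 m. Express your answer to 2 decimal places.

First find α: α = ln(V₂/V₁)/ln(z₂/z₁) = ln(47.1/36.6)/ln(13.7/1.75) = 0.25222/2.05778 = 0.1226
Extrapolate from 13.7 m to 43.5 m: V₃ = 47.1 × (43.5/13.7)^0.1226 = 47.1 × 1.1521 = 54.2654 mph

54.27 mph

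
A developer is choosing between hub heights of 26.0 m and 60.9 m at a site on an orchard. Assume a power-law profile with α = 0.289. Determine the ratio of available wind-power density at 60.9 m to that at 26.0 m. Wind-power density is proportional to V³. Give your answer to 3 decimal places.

2.092

Speed ratio: V_B/V_A = (z_B/z_A)^α = (60.9/26.0)^0.289 = (2.3423)^0.289 = 1.27887
Power-density ratio: P_B/P_A = (V_B/V_A)³ = (1.27887)³ = 2.09161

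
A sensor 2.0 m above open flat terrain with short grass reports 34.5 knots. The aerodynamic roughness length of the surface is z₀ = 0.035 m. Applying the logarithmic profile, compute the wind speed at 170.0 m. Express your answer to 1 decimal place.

72.4 knots

Log law: V(z) ∝ ln(z/z₀), so V₂/V₁ = ln(z₂/z₀) / ln(z₁/z₀).
ln(170.0/0.035) = 8.4882, ln(2.0/0.035) = 4.0456
V₂ = 34.5 × 8.4882/4.0456 = 34.5 × 2.0982 = 72.3864 knots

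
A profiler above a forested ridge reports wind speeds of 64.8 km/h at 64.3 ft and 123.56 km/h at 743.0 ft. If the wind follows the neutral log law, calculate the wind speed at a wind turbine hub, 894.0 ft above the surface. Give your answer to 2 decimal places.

128.00 km/h

Log law: V ∝ ln(z/z₀). From the pair, with r = V₁/V₂ = 0.52444,
ln z₀ = (ln z₁ − r·ln z₂)/(1 − r) = (4.1636 − 0.52444×6.6107)/0.47556 = 1.4649 → z₀ = 4.327 ft
V₃ = V₁ · ln(z₃/z₀)/ln(z₁/z₀) = 64.8 × 5.3308/2.6987 = 128.0024 km/h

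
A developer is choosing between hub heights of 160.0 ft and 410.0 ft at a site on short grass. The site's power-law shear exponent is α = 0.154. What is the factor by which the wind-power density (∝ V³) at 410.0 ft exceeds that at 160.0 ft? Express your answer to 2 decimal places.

1.54

Speed ratio: V_B/V_A = (z_B/z_A)^α = (410.0/160.0)^0.154 = (2.5625)^0.154 = 1.15594
Power-density ratio: P_B/P_A = (V_B/V_A)³ = (1.15594)³ = 1.54455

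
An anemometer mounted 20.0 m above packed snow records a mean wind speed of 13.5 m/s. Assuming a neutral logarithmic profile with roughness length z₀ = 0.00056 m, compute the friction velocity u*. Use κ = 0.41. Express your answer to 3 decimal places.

u* ≈ 0.528 m/s

Log law: V(z) = (u*/κ) · ln(z/z₀) ⇒ u* = κ · V / ln(z/z₀)
u* = 0.41 × 13.5 / ln(20.0/0.00056) = 0.41 × 13.5 / 10.4833
   = 5.5350 / 10.4833 = 0.5280 m/s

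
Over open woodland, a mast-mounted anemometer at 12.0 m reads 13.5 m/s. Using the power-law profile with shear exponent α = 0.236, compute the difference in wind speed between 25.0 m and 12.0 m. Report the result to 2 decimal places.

Power law: V₂ = V₁ · (z₂/z₁)^α = 13.5 × (2.0833)^0.236 = 16.0532 m/s
ΔV = 16.0532 − 13.5 = 2.5532 m/s

2.55 m/s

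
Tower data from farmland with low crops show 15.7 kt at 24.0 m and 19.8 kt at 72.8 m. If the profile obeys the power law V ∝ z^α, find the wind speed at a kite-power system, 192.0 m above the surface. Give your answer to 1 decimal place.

First find α: α = ln(V₂/V₁)/ln(z₂/z₁) = ln(19.8/15.7)/ln(72.8/24.0) = 0.23202/1.10966 = 0.2091
Extrapolate from 72.8 m to 192.0 m: V₃ = 19.8 × (192.0/72.8)^0.2091 = 19.8 × 1.2248 = 24.2509 kt

24.3 kt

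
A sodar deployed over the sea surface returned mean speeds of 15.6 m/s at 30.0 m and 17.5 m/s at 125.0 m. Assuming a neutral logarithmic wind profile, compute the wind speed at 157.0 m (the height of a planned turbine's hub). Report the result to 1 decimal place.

Log law: V ∝ ln(z/z₀). From the pair, with r = V₁/V₂ = 0.89143,
ln z₀ = (ln z₁ − r·ln z₂)/(1 − r) = (3.4012 − 0.89143×4.8283)/0.10857 = -8.3162 → z₀ = 0.0002445 m
V₃ = V₁ · ln(z₃/z₀)/ln(z₁/z₀) = 15.6 × 13.3724/11.7174 = 17.8035 m/s

17.8 m/s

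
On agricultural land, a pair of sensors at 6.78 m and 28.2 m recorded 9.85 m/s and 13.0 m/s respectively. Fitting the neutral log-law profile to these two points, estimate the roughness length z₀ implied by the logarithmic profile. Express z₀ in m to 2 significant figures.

Log law: V(z) ∝ ln(z/z₀). With r = V₁/V₂ = 9.85/13.0 = 0.75769,
r · ln(z₂/z₀) = ln(z₁/z₀) ⇒ ln z₀ = (ln z₁ − r·ln z₂)/(1 − r)
ln z₀ = (1.91398 − 0.75769×3.33932) / 0.24231 = -2.5431
z₀ = exp(-2.5431) = 0.07863 m

z₀ ≈ 0.079 m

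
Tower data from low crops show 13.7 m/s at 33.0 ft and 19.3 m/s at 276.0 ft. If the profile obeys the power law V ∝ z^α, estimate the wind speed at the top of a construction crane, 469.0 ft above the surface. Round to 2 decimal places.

First find α: α = ln(V₂/V₁)/ln(z₂/z₁) = ln(19.3/13.7)/ln(276.0/33.0) = 0.34271/2.12389 = 0.1614
Extrapolate from 276.0 ft to 469.0 ft: V₃ = 19.3 × (469.0/276.0)^0.1614 = 19.3 × 1.0893 = 21.0239 m/s

21.02 m/s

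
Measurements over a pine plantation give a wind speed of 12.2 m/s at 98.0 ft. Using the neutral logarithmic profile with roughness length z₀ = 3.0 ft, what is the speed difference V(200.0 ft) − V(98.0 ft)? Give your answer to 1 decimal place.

Log law: V₂ = V₁ · ln(z₂/z₀)/ln(z₁/z₀) = 12.2 × 4.1997/3.4864 = 14.6963 m/s
ΔV = 14.6963 − 12.2 = 2.4963 m/s

2.5 m/s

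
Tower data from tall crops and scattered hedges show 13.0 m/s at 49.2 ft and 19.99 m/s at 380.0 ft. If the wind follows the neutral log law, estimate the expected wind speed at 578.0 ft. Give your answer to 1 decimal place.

Log law: V ∝ ln(z/z₀). From the pair, with r = V₁/V₂ = 0.65033,
ln z₀ = (ln z₁ − r·ln z₂)/(1 − r) = (3.8959 − 0.65033×5.9402)/0.34967 = 0.0939 → z₀ = 1.099 ft
V₃ = V₁ · ln(z₃/z₀)/ln(z₁/z₀) = 13.0 × 6.2656/3.8019 = 21.4241 m/s

21.4 m/s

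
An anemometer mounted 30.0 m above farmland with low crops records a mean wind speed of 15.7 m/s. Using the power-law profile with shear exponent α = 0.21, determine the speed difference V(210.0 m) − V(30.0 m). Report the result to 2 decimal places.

7.92 m/s

Power law: V₂ = V₁ · (z₂/z₁)^α = 15.7 × (7.0000)^0.21 = 23.6249 m/s
ΔV = 23.6249 − 15.7 = 7.9249 m/s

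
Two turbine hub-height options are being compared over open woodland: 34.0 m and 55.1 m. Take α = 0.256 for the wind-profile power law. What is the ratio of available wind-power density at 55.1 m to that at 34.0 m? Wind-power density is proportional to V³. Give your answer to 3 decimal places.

1.449

Speed ratio: V_B/V_A = (z_B/z_A)^α = (55.1/34.0)^0.256 = (1.6206)^0.256 = 1.13156
Power-density ratio: P_B/P_A = (V_B/V_A)³ = (1.13156)³ = 1.44887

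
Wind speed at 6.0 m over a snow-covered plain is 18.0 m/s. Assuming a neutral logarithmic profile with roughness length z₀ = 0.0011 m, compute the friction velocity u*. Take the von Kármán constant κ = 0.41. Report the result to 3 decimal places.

Log law: V(z) = (u*/κ) · ln(z/z₀) ⇒ u* = κ · V / ln(z/z₀)
u* = 0.41 × 18.0 / ln(6.0/0.0011) = 0.41 × 18.0 / 8.6042
   = 7.3800 / 8.6042 = 0.8577 m/s

u* ≈ 0.858 m/s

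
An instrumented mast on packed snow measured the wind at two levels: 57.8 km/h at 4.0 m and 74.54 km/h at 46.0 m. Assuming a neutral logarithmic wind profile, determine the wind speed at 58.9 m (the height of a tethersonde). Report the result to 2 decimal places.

Log law: V ∝ ln(z/z₀). From the pair, with r = V₁/V₂ = 0.77542,
ln z₀ = (ln z₁ − r·ln z₂)/(1 − r) = (1.3863 − 0.77542×3.8286)/0.22458 = -7.0467 → z₀ = 0.0008703 m
V₃ = V₁ · ln(z₃/z₀)/ln(z₁/z₀) = 57.8 × 11.1225/8.4330 = 76.2343 km/h

76.23 km/h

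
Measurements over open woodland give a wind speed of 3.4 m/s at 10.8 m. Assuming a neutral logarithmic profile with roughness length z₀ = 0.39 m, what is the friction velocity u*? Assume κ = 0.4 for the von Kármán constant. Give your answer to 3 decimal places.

u* ≈ 0.409 m/s

Log law: V(z) = (u*/κ) · ln(z/z₀) ⇒ u* = κ · V / ln(z/z₀)
u* = 0.4 × 3.4 / ln(10.8/0.39) = 0.4 × 3.4 / 3.3212
   = 1.3600 / 3.3212 = 0.4095 m/s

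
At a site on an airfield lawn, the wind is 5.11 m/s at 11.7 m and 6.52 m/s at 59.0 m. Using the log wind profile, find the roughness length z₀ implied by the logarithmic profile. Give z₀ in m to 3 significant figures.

z₀ ≈ 0.0332 m

Log law: V(z) ∝ ln(z/z₀). With r = V₁/V₂ = 5.11/6.52 = 0.78374,
r · ln(z₂/z₀) = ln(z₁/z₀) ⇒ ln z₀ = (ln z₁ − r·ln z₂)/(1 − r)
ln z₀ = (2.45959 − 0.78374×4.07754) / 0.21626 = -3.4040
z₀ = exp(-3.4040) = 0.03324 m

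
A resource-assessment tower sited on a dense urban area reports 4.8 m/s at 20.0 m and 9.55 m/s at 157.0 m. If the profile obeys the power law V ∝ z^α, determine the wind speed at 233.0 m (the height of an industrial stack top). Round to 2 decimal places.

10.90 m/s

First find α: α = ln(V₂/V₁)/ln(z₂/z₁) = ln(9.55/4.8)/ln(157.0/20.0) = 0.68793/2.06051 = 0.3339
Extrapolate from 157.0 m to 233.0 m: V₃ = 9.55 × (233.0/157.0)^0.3339 = 9.55 × 1.1409 = 10.8955 m/s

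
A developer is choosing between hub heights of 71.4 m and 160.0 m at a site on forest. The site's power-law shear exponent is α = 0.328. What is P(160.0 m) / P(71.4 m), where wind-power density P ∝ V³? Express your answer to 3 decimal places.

2.212

Speed ratio: V_B/V_A = (z_B/z_A)^α = (160.0/71.4)^0.328 = (2.2409)^0.328 = 1.30298
Power-density ratio: P_B/P_A = (V_B/V_A)³ = (1.30298)³ = 2.21215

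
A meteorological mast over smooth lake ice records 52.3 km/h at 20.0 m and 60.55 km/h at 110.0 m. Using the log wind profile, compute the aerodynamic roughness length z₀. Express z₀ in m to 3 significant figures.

z₀ ≈ 0.000405 m

Log law: V(z) ∝ ln(z/z₀). With r = V₁/V₂ = 52.3/60.55 = 0.86375,
r · ln(z₂/z₀) = ln(z₁/z₀) ⇒ ln z₀ = (ln z₁ − r·ln z₂)/(1 − r)
ln z₀ = (2.99573 − 0.86375×4.70048) / 0.13625 = -7.8113
z₀ = exp(-7.8113) = 0.0004051 m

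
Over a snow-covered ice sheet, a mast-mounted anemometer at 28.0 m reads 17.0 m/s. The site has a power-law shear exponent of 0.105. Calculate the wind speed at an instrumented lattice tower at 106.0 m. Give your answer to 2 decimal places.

Power-law profile: V₂ = V₁ · (z₂/z₁)^α
V₂ = 17.0 × (106.0/28.0)^0.105 = 17.0 × (3.7857)^0.105
    = 17.0 × 1.1500 = 19.5503 m/s

19.55 m/s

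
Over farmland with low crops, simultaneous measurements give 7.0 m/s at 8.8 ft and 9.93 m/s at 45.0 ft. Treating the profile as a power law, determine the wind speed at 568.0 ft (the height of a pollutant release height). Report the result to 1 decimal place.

First find α: α = ln(V₂/V₁)/ln(z₂/z₁) = ln(9.93/7.0)/ln(45.0/8.8) = 0.34965/1.63191 = 0.2143
Extrapolate from 45.0 ft to 568.0 ft: V₃ = 9.93 × (568.0/45.0)^0.2143 = 9.93 × 1.7216 = 17.0953 m/s

17.1 m/s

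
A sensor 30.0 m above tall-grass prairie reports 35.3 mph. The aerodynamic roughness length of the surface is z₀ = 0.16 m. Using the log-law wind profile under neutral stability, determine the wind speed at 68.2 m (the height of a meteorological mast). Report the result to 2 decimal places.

40.84 mph

Log law: V(z) ∝ ln(z/z₀), so V₂/V₁ = ln(z₂/z₀) / ln(z₁/z₀).
ln(68.2/0.16) = 6.0550, ln(30.0/0.16) = 5.2338
V₂ = 35.3 × 6.0550/5.2338 = 35.3 × 1.1569 = 40.8390 mph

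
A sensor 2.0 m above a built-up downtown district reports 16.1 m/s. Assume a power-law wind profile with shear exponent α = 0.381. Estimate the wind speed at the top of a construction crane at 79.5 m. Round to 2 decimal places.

65.49 m/s

Power-law profile: V₂ = V₁ · (z₂/z₁)^α
V₂ = 16.1 × (79.5/2.0)^0.381 = 16.1 × (39.7500)^0.381
    = 16.1 × 4.0677 = 65.4897 m/s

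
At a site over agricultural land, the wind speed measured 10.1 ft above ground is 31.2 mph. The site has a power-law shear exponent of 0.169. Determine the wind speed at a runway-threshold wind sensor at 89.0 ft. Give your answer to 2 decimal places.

Power-law profile: V₂ = V₁ · (z₂/z₁)^α
V₂ = 31.2 × (89.0/10.1)^0.169 = 31.2 × (8.8119)^0.169
    = 31.2 × 1.4445 = 45.0683 mph

45.07 mph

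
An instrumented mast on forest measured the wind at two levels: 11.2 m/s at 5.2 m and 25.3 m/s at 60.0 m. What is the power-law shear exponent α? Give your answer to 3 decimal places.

Power law: V₂/V₁ = (z₂/z₁)^α ⇒ α = ln(V₂/V₁) / ln(z₂/z₁)
α = ln(25.3/11.2) / ln(60.0/5.2) = ln(2.2589) / ln(11.5385)
  = 0.81489 / 2.44569 = 0.33320

α ≈ 0.333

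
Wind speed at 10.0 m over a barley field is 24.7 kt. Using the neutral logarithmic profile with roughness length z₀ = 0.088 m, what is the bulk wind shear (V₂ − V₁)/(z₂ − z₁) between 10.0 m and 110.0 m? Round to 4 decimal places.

0.1251 kt/m

Log law: V₂ = V₁ · ln(z₂/z₀)/ln(z₁/z₀) = 24.7 × 7.1309/4.7330 = 37.2138 kt
ΔV/Δz = (37.2138 − 24.7)/(110.0 − 10.0) = 12.5138/100.0000 = 0.12514 kt/m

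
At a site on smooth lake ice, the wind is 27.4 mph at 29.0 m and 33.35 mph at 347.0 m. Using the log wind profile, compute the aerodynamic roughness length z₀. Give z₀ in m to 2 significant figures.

z₀ ≈ 0.00032 m

Log law: V(z) ∝ ln(z/z₀). With r = V₁/V₂ = 27.4/33.35 = 0.82159,
r · ln(z₂/z₀) = ln(z₁/z₀) ⇒ ln z₀ = (ln z₁ − r·ln z₂)/(1 − r)
ln z₀ = (3.36730 − 0.82159×5.84932) / 0.17841 = -8.0626
z₀ = exp(-8.0626) = 0.0003151 m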